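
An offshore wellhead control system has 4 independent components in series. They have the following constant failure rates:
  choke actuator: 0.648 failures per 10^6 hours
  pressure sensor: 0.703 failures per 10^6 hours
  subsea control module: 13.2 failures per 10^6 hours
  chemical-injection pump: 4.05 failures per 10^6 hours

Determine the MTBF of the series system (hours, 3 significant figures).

Series of exponential components: λ_sys = Σ λ_i
λ_sys = 0.000000648 + 0.000000703 + 0.0000132 + 0.00000405 = 1.8601e-05 /h
MTBF = 1 / λ_sys = 53800 h

53800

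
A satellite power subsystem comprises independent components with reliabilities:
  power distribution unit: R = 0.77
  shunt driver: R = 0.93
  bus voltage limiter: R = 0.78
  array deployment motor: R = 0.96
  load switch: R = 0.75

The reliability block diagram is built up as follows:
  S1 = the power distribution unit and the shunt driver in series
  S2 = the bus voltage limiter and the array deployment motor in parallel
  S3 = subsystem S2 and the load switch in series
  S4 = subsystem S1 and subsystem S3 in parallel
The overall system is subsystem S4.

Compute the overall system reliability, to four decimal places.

Series (power distribution unit and shunt driver): 0.770000 × 0.930000 = 0.716100
Parallel (bus voltage limiter and array deployment motor): 1 − (1 − 0.780000)(1 − 0.960000) = 0.991200
Series ([0.991200] and load switch): 0.991200 × 0.750000 = 0.743400
Parallel ([0.716100] and [0.743400]): 1 − (1 − 0.716100)(1 − 0.743400) = 0.9272

0.9272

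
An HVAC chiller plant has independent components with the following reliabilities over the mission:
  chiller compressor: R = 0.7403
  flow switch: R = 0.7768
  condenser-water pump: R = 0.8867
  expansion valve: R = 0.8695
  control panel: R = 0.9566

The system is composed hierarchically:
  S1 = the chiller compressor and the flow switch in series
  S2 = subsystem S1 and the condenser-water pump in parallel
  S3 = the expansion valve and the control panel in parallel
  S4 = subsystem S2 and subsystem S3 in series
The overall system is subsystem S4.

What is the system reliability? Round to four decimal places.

0.9465

Series (chiller compressor and flow switch): 0.740300 × 0.776800 = 0.575065
Parallel ([0.575065] and condenser-water pump): 1 − (1 − 0.575065)(1 − 0.886700) = 0.951855
Parallel (expansion valve and control panel): 1 − (1 − 0.869500)(1 − 0.956600) = 0.994336
Series ([0.951855] and [0.994336]): 0.951855 × 0.994336 = 0.9465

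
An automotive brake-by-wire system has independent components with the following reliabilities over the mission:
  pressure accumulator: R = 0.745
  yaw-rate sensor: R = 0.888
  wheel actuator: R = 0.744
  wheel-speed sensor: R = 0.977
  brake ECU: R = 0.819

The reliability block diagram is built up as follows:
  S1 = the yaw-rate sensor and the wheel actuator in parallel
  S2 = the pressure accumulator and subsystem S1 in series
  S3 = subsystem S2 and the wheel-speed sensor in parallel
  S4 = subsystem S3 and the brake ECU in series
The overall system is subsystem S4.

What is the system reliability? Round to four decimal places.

0.8138

Parallel (yaw-rate sensor and wheel actuator): 1 − (1 − 0.888000)(1 − 0.744000) = 0.971328
Series (pressure accumulator and [0.971328]): 0.745000 × 0.971328 = 0.723639
Parallel ([0.723639] and wheel-speed sensor): 1 − (1 − 0.723639)(1 − 0.977000) = 0.993644
Series ([0.993644] and brake ECU): 0.993644 × 0.819000 = 0.8138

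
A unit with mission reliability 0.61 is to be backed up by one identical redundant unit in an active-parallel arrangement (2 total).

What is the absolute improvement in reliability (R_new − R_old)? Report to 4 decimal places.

R_before = 0.61
R_after = 1 − (1 − 0.61)^2 = 0.8479
ΔR = 0.8479 − 0.61 = 0.2379

0.2379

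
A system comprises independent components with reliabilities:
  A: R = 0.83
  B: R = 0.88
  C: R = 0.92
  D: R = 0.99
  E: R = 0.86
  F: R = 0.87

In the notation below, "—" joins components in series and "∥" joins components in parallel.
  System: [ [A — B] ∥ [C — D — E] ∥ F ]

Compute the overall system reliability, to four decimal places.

0.9924

Series (A and B): 0.830000 × 0.880000 = 0.730400
Series (C, D, and E): 0.920000 × 0.990000 × 0.860000 = 0.783288
Parallel ([0.730400], [0.783288], and F): 1 − (1 − 0.730400)(1 − 0.783288)(1 − 0.870000) = 0.9924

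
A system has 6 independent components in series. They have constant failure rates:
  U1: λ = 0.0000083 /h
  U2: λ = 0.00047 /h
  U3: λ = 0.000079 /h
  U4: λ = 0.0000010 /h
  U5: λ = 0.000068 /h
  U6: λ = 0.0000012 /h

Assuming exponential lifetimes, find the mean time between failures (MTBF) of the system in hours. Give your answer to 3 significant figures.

Series of exponential components: λ_sys = Σ λ_i
λ_sys = 0.0000083 + 0.00047 + 0.000079 + 0.0000010 + 0.000068 + 0.0000012 = 6.2750e-04 /h
MTBF = 1 / λ_sys = 1590 h

1590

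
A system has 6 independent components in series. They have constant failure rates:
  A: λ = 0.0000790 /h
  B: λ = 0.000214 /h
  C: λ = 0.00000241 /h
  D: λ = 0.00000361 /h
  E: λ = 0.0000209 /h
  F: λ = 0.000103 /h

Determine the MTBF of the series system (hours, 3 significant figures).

2360

Series of exponential components: λ_sys = Σ λ_i
λ_sys = 0.0000790 + 0.000214 + 0.00000241 + 0.00000361 + 0.0000209 + 0.000103 = 4.2292e-04 /h
MTBF = 1 / λ_sys = 2360 h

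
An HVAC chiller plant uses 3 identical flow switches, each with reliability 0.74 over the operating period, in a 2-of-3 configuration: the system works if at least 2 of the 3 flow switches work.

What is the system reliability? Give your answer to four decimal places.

0.8324

R = Σ_{i=2}^{3} C(3,i) p^i (1−p)^{3−i} with p = 0.74
C(3,2)·0.74^2·0.26^1 = 0.427128
C(3,3)·0.74^3·0.26^0 = 0.405224
Sum = 0.8324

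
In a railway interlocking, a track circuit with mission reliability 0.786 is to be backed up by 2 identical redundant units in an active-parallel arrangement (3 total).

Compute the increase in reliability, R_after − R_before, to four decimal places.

0.2042

R_before = 0.786
R_after = 1 − (1 − 0.786)^3 = 0.9902
ΔR = 0.9902 − 0.786 = 0.2042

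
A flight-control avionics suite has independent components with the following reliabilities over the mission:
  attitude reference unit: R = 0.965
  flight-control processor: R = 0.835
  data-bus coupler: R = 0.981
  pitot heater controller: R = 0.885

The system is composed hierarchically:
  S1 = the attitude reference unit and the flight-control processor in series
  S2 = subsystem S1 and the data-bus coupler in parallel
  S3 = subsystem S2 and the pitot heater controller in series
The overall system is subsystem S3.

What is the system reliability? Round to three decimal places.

Series (attitude reference unit and flight-control processor): 0.96500 × 0.83500 = 0.80578
Parallel ([0.80578] and data-bus coupler): 1 − (1 − 0.80578)(1 − 0.98100) = 0.99631
Series ([0.99631] and pitot heater controller): 0.99631 × 0.88500 = 0.882

0.882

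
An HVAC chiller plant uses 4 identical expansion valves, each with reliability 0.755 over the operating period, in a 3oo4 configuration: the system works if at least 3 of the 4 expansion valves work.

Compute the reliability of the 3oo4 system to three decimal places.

R = Σ_{i=3}^{4} C(4,i) p^i (1−p)^{4−i} with p = 0.755
C(4,3)·0.755^3·0.245^1 = 0.42176
C(4,4)·0.755^4·0.245^0 = 0.32493
Sum = 0.747

0.747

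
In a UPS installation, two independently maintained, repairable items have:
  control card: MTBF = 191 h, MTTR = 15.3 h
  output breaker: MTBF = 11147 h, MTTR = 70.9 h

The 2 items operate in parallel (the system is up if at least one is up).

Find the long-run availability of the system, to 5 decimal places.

A(control card) = MTBF/(MTBF+MTTR) = 191/(191+15.3) = 0.925836
A(output breaker) = MTBF/(MTBF+MTTR) = 11147/(11147+70.9) = 0.993680
Parallel availability: 1 − (1 − 0.925836)(1 − 0.993680) = 0.99953

0.99953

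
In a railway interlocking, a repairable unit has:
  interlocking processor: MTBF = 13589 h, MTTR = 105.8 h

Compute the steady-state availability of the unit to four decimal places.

A(interlocking processor) = MTBF/(MTBF+MTTR) = 13589/(13589+105.8) = 0.9923

0.9923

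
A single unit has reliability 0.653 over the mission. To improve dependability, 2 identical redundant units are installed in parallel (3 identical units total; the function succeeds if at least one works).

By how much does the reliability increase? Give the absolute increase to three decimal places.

R_before = 0.653
R_after = 1 − (1 − 0.653)^3 = 0.958
ΔR = 0.958 − 0.653 = 0.305

0.305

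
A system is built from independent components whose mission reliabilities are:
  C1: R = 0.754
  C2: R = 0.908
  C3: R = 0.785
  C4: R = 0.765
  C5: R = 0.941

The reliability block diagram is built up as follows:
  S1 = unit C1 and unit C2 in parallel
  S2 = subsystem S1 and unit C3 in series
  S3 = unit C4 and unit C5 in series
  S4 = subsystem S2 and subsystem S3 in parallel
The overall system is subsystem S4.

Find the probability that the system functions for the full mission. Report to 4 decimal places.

Parallel (C1 and C2): 1 − (1 − 0.754000)(1 − 0.908000) = 0.977368
Series ([0.977368] and C3): 0.977368 × 0.785000 = 0.767234
Series (C4 and C5): 0.765000 × 0.941000 = 0.719865
Parallel ([0.767234] and [0.719865]): 1 − (1 − 0.767234)(1 − 0.719865) = 0.9348

0.9348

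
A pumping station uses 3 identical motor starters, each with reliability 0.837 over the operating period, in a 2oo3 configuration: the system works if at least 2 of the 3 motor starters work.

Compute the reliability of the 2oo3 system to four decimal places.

R = Σ_{i=2}^{3} C(3,i) p^i (1−p)^{3−i} with p = 0.837
C(3,2)·0.837^2·0.163^1 = 0.342578
C(3,3)·0.837^3·0.163^0 = 0.586376
Sum = 0.9290

0.9290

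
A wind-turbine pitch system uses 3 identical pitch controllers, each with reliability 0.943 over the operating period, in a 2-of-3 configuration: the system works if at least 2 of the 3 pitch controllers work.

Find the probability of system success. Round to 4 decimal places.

R = Σ_{i=2}^{3} C(3,i) p^i (1−p)^{3−i} with p = 0.943
C(3,2)·0.943^2·0.057^1 = 0.152062
C(3,3)·0.943^3·0.057^0 = 0.838562
Sum = 0.9906

0.9906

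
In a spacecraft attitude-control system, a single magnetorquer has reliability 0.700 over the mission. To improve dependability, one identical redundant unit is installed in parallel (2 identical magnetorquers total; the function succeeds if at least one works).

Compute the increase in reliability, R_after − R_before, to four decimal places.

0.2100

R_before = 0.700
R_after = 1 − (1 − 0.700)^2 = 0.9100
ΔR = 0.9100 − 0.700 = 0.2100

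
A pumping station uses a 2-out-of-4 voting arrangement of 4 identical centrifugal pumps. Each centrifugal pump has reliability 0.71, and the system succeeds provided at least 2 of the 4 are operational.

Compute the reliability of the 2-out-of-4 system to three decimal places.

0.924

R = Σ_{i=2}^{4} C(4,i) p^i (1−p)^{4−i} with p = 0.71
C(4,2)·0.71^2·0.29^2 = 0.25437
C(4,3)·0.71^3·0.29^1 = 0.41518
C(4,4)·0.71^4·0.29^0 = 0.25412
Sum = 0.924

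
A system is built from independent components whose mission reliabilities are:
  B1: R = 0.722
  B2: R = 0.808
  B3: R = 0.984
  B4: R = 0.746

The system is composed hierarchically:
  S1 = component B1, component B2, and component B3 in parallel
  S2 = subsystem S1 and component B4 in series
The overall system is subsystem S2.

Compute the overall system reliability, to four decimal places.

0.7454

Parallel (B1, B2, and B3): 1 − (1 − 0.722000)(1 − 0.808000)(1 − 0.984000) = 0.999146
Series ([0.999146] and B4): 0.999146 × 0.746000 = 0.7454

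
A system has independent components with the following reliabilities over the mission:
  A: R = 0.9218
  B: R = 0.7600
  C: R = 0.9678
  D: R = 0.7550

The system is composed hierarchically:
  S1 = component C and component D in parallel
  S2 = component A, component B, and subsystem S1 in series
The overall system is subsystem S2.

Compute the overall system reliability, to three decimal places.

0.695

Parallel (C and D): 1 − (1 − 0.96780)(1 − 0.75500) = 0.99211
Series (A, B, and [0.99211]): 0.92180 × 0.76000 × 0.99211 = 0.695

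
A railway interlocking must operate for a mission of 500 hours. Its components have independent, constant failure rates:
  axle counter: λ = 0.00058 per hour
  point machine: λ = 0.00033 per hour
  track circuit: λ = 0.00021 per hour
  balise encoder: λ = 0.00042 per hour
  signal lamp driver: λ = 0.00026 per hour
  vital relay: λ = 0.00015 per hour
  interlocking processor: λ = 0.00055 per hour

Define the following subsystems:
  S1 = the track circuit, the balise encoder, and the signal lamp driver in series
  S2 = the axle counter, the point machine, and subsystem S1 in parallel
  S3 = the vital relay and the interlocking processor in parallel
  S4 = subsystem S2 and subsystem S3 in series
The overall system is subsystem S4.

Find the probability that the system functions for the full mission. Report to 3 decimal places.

0.969

R(axle counter) = exp(−0.00058 × 500) = 0.74826
R(point machine) = exp(−0.00033 × 500) = 0.84789
R(track circuit) = exp(−0.00021 × 500) = 0.90032
R(balise encoder) = exp(−0.00042 × 500) = 0.81058
R(signal lamp driver) = exp(−0.00026 × 500) = 0.87810
R(vital relay) = exp(−0.00015 × 500) = 0.92774
R(interlocking processor) = exp(−0.00055 × 500) = 0.75957
Series (track circuit, balise encoder, and signal lamp driver): 0.90032 × 0.81058 × 0.87810 = 0.64082
Parallel (axle counter, point machine, and [0.64082]): 1 − (1 − 0.74826)(1 − 0.84789)(1 − 0.64082) = 0.98625
Parallel (vital relay and interlocking processor): 1 − (1 − 0.92774)(1 − 0.75957) = 0.98263
Series ([0.98625] and [0.98263]): 0.98625 × 0.98263 = 0.969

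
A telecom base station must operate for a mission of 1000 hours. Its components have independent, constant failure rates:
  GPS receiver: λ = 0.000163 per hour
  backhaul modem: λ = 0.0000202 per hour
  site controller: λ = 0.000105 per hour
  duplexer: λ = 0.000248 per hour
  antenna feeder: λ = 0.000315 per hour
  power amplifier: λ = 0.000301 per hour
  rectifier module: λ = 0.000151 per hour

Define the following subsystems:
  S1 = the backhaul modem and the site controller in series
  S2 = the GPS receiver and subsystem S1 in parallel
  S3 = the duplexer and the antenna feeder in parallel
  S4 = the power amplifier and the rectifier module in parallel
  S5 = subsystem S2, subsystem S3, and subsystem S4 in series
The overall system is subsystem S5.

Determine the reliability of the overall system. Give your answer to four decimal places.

R(GPS receiver) = exp(−0.000163 × 1000) = 0.849591
R(backhaul modem) = exp(−0.0000202 × 1000) = 0.980003
R(site controller) = exp(−0.000105 × 1000) = 0.900325
R(duplexer) = exp(−0.000248 × 1000) = 0.780360
R(antenna feeder) = exp(−0.000315 × 1000) = 0.729789
R(power amplifier) = exp(−0.000301 × 1000) = 0.740078
R(rectifier module) = exp(−0.000151 × 1000) = 0.859848
Series (backhaul modem and site controller): 0.980003 × 0.900325 = 0.882321
Parallel (GPS receiver and [0.882321]): 1 − (1 − 0.849591)(1 − 0.882321) = 0.982300
Parallel (duplexer and antenna feeder): 1 − (1 − 0.780360)(1 − 0.729789) = 0.940651
Parallel (power amplifier and rectifier module): 1 − (1 − 0.740078)(1 − 0.859848) = 0.963571
Series ([0.982300], [0.940651], and [0.963571]): 0.982300 × 0.940651 × 0.963571 = 0.8903

0.8903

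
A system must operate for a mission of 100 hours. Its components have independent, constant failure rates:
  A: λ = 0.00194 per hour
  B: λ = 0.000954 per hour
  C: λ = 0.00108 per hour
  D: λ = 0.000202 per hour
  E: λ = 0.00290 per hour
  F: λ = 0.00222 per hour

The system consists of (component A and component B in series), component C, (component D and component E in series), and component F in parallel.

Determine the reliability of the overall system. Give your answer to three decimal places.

R(A) = exp(−0.00194 × 100) = 0.82366
R(B) = exp(−0.000954 × 100) = 0.90901
R(C) = exp(−0.00108 × 100) = 0.89763
R(D) = exp(−0.000202 × 100) = 0.98000
R(E) = exp(−0.00290 × 100) = 0.74826
R(F) = exp(−0.00222 × 100) = 0.80092
Series (A and B): 0.82366 × 0.90901 = 0.74872
Series (D and E): 0.98000 × 0.74826 = 0.73329
Parallel ([0.74872], C, [0.73329], and F): 1 − (1 − 0.74872)(1 − 0.89763)(1 − 0.73329)(1 − 0.80092) = 0.999

0.999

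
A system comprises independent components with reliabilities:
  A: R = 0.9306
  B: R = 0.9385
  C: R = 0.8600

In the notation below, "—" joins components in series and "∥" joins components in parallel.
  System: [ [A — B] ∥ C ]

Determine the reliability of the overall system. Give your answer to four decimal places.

Series (A and B): 0.930600 × 0.938500 = 0.873368
Parallel ([0.873368] and C): 1 − (1 − 0.873368)(1 − 0.860000) = 0.9823

0.9823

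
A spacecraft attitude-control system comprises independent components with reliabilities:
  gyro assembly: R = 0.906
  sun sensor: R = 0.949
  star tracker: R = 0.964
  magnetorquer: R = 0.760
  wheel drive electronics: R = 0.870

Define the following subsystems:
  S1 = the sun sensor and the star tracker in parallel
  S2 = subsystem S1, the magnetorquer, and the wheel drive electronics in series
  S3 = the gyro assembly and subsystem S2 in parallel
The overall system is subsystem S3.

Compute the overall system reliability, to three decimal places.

Parallel (sun sensor and star tracker): 1 − (1 − 0.94900)(1 − 0.96400) = 0.99816
Series ([0.99816], magnetorquer, and wheel drive electronics): 0.99816 × 0.76000 × 0.87000 = 0.65998
Parallel (gyro assembly and [0.65998]): 1 − (1 − 0.90600)(1 − 0.65998) = 0.968

0.968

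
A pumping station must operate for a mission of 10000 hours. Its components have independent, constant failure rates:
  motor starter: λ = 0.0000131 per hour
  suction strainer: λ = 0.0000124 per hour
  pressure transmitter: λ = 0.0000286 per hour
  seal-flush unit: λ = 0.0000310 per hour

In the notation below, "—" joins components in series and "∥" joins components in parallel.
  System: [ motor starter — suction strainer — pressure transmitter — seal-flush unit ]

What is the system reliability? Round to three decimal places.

R(motor starter) = exp(−0.0000131 × 10000) = 0.87722
R(suction strainer) = exp(−0.0000124 × 10000) = 0.88338
R(pressure transmitter) = exp(−0.0000286 × 10000) = 0.75126
R(seal-flush unit) = exp(−0.0000310 × 10000) = 0.73345
Series (motor starter, suction strainer, pressure transmitter, and seal-flush unit): 0.87722 × 0.88338 × 0.75126 × 0.73345 = 0.427

0.427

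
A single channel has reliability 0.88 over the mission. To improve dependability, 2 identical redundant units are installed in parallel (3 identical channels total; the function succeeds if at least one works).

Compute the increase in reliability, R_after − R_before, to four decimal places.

0.1183

R_before = 0.88
R_after = 1 − (1 − 0.88)^3 = 0.9983
ΔR = 0.9983 − 0.88 = 0.1183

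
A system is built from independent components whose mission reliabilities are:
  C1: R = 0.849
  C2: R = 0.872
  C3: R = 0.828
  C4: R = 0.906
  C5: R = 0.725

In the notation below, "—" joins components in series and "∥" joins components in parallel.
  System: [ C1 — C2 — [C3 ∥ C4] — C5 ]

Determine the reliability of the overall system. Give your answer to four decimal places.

0.5281

Parallel (C3 and C4): 1 − (1 − 0.828000)(1 − 0.906000) = 0.983832
Series (C1, C2, [0.983832], and C5): 0.849000 × 0.872000 × 0.983832 × 0.725000 = 0.5281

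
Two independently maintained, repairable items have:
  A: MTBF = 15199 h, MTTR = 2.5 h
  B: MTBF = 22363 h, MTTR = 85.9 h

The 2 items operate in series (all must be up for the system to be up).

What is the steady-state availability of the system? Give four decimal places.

A(A) = MTBF/(MTBF+MTTR) = 15199/(15199+2.5) = 0.999836
A(B) = MTBF/(MTBF+MTTR) = 22363/(22363+85.9) = 0.996174
Series availability: 0.999836 × 0.996174 = 0.9960

0.9960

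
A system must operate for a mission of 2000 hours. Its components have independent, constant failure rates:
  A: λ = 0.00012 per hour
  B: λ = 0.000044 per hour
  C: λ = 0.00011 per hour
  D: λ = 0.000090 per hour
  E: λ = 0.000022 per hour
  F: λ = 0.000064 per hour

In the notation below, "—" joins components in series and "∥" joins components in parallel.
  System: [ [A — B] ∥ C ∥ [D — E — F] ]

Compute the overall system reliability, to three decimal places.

R(A) = exp(−0.00012 × 2000) = 0.78663
R(B) = exp(−0.000044 × 2000) = 0.91576
R(C) = exp(−0.00011 × 2000) = 0.80252
R(D) = exp(−0.000090 × 2000) = 0.83527
R(E) = exp(−0.000022 × 2000) = 0.95695
R(F) = exp(−0.000064 × 2000) = 0.87985
Series (A and B): 0.78663 × 0.91576 = 0.72036
Series (D, E, and F): 0.83527 × 0.95695 × 0.87985 = 0.70327
Parallel ([0.72036], C, and [0.70327]): 1 − (1 − 0.72036)(1 − 0.80252)(1 − 0.70327) = 0.984

0.984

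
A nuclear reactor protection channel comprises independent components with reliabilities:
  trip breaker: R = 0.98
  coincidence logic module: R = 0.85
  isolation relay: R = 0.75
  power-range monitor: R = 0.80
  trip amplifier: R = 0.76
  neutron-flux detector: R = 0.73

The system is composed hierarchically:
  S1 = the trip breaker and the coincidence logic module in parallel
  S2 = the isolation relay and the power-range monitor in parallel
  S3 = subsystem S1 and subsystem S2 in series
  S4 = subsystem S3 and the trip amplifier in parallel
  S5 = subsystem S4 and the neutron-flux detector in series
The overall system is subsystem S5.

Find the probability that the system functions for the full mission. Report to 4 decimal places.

Parallel (trip breaker and coincidence logic module): 1 − (1 − 0.980000)(1 − 0.850000) = 0.997000
Parallel (isolation relay and power-range monitor): 1 − (1 − 0.750000)(1 − 0.800000) = 0.950000
Series ([0.997000] and [0.950000]): 0.997000 × 0.950000 = 0.947150
Parallel ([0.947150] and trip amplifier): 1 − (1 − 0.947150)(1 − 0.760000) = 0.987316
Series ([0.987316] and neutron-flux detector): 0.987316 × 0.730000 = 0.7207

0.7207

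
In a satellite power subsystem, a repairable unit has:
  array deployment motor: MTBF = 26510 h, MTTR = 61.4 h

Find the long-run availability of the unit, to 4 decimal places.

A(array deployment motor) = MTBF/(MTBF+MTTR) = 26510/(26510+61.4) = 0.9977

0.9977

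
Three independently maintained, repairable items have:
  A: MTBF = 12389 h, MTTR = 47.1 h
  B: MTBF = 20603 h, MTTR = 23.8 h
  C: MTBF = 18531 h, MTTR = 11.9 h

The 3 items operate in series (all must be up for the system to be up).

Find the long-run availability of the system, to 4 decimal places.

A(A) = MTBF/(MTBF+MTTR) = 12389/(12389+47.1) = 0.996213
A(B) = MTBF/(MTBF+MTTR) = 20603/(20603+23.8) = 0.998846
A(C) = MTBF/(MTBF+MTTR) = 18531/(18531+11.9) = 0.999358
Series availability: 0.996213 × 0.998846 × 0.999358 = 0.9944

0.9944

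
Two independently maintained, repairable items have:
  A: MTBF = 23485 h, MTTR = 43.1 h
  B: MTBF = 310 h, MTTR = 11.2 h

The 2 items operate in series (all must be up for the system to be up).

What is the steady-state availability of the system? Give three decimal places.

A(A) = MTBF/(MTBF+MTTR) = 23485/(23485+43.1) = 0.998168
A(B) = MTBF/(MTBF+MTTR) = 310/(310+11.2) = 0.965131
Series availability: 0.998168 × 0.965131 = 0.963

0.963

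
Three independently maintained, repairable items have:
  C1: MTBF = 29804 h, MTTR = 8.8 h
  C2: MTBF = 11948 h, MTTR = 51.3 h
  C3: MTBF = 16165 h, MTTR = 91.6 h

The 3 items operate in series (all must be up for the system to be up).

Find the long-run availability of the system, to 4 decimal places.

0.9898

A(C1) = MTBF/(MTBF+MTTR) = 29804/(29804+8.8) = 0.999705
A(C2) = MTBF/(MTBF+MTTR) = 11948/(11948+51.3) = 0.995725
A(C3) = MTBF/(MTBF+MTTR) = 16165/(16165+91.6) = 0.994365
Series availability: 0.999705 × 0.995725 × 0.994365 = 0.9898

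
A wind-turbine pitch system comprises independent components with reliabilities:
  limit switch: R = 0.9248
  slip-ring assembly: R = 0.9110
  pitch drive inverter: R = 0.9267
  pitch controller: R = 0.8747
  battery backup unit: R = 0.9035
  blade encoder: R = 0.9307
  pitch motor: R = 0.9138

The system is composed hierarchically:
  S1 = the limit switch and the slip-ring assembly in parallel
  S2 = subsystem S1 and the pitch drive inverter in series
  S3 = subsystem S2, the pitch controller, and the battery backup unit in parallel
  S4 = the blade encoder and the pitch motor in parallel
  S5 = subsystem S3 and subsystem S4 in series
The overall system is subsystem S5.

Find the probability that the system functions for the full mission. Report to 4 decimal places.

0.9931

Parallel (limit switch and slip-ring assembly): 1 − (1 − 0.924800)(1 − 0.911000) = 0.993307
Series ([0.993307] and pitch drive inverter): 0.993307 × 0.926700 = 0.920498
Parallel ([0.920498], pitch controller, and battery backup unit): 1 − (1 − 0.920498)(1 − 0.874700)(1 − 0.903500) = 0.999039
Parallel (blade encoder and pitch motor): 1 − (1 − 0.930700)(1 − 0.913800) = 0.994026
Series ([0.999039] and [0.994026]): 0.999039 × 0.994026 = 0.9931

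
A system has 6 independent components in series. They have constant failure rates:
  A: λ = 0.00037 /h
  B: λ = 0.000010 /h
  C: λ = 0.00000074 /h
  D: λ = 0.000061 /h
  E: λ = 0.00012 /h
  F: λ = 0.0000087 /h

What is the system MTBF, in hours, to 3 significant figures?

Series of exponential components: λ_sys = Σ λ_i
λ_sys = 0.00037 + 0.000010 + 0.00000074 + 0.000061 + 0.00012 + 0.0000087 = 5.7044e-04 /h
MTBF = 1 / λ_sys = 1750 h

1750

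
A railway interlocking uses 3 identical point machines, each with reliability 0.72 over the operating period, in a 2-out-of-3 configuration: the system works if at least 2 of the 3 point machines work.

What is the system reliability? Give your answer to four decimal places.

R = Σ_{i=2}^{3} C(3,i) p^i (1−p)^{3−i} with p = 0.72
C(3,2)·0.72^2·0.28^1 = 0.435456
C(3,3)·0.72^3·0.28^0 = 0.373248
Sum = 0.8087

0.8087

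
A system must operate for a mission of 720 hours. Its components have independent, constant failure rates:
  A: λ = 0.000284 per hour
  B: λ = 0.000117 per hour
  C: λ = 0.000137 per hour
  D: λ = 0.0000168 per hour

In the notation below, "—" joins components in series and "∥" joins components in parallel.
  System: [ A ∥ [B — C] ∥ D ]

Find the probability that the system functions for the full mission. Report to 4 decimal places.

0.9996

R(A) = exp(−0.000284 × 720) = 0.815071
R(B) = exp(−0.000117 × 720) = 0.919211
R(C) = exp(−0.000137 × 720) = 0.906069
R(D) = exp(−0.0000168 × 720) = 0.987977
Series (B and C): 0.919211 × 0.906069 = 0.832869
Parallel (A, [0.832869], and D): 1 − (1 − 0.815071)(1 − 0.832869)(1 − 0.987977) = 0.9996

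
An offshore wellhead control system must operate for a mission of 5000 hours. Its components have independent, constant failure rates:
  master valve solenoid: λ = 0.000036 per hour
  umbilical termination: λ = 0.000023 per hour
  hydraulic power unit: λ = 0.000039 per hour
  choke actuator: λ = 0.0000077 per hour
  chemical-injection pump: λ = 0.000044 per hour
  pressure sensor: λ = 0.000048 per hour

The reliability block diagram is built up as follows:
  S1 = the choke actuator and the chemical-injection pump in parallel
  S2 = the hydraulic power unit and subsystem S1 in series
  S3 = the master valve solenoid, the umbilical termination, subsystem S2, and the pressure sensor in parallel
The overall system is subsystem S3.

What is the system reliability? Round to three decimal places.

R(master valve solenoid) = exp(−0.000036 × 5000) = 0.83527
R(umbilical termination) = exp(−0.000023 × 5000) = 0.89137
R(hydraulic power unit) = exp(−0.000039 × 5000) = 0.82283
R(choke actuator) = exp(−0.0000077 × 5000) = 0.96223
R(chemical-injection pump) = exp(−0.000044 × 5000) = 0.80252
R(pressure sensor) = exp(−0.000048 × 5000) = 0.78663
Parallel (choke actuator and chemical-injection pump): 1 − (1 − 0.96223)(1 − 0.80252) = 0.99254
Series (hydraulic power unit and [0.99254]): 0.82283 × 0.99254 = 0.81669
Parallel (master valve solenoid, umbilical termination, [0.81669], and pressure sensor): 1 − (1 − 0.83527)(1 − 0.89137)(1 − 0.81669)(1 − 0.78663) = 0.999

0.999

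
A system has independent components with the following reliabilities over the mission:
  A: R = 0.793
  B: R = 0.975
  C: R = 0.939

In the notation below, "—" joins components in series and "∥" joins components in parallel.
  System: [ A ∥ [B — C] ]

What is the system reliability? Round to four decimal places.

0.9825

Series (B and C): 0.975000 × 0.939000 = 0.915525
Parallel (A and [0.915525]): 1 − (1 − 0.793000)(1 − 0.915525) = 0.9825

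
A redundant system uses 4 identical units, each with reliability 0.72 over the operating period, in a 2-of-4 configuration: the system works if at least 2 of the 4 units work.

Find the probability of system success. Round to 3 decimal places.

0.931

R = Σ_{i=2}^{4} C(4,i) p^i (1−p)^{4−i} with p = 0.72
C(4,2)·0.72^2·0.28^2 = 0.24386
C(4,3)·0.72^3·0.28^1 = 0.41804
C(4,4)·0.72^4·0.28^0 = 0.26874
Sum = 0.931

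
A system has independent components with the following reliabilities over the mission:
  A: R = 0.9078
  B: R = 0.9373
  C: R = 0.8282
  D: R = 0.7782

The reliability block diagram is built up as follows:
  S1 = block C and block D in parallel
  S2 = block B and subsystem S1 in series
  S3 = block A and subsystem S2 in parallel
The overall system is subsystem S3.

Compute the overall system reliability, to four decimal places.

0.9909

Parallel (C and D): 1 − (1 − 0.828200)(1 − 0.778200) = 0.961895
Series (B and [0.961895]): 0.937300 × 0.961895 = 0.901584
Parallel (A and [0.901584]): 1 − (1 − 0.907800)(1 − 0.901584) = 0.9909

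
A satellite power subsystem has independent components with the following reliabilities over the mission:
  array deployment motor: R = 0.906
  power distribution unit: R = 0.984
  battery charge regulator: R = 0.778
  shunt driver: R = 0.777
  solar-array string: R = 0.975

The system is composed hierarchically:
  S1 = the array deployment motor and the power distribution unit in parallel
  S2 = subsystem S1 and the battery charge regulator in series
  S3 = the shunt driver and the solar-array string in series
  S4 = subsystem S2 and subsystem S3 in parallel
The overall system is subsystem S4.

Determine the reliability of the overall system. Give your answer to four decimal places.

0.9459

Parallel (array deployment motor and power distribution unit): 1 − (1 − 0.906000)(1 − 0.984000) = 0.998496
Series ([0.998496] and battery charge regulator): 0.998496 × 0.778000 = 0.776830
Series (shunt driver and solar-array string): 0.777000 × 0.975000 = 0.757575
Parallel ([0.776830] and [0.757575]): 1 − (1 − 0.776830)(1 − 0.757575) = 0.9459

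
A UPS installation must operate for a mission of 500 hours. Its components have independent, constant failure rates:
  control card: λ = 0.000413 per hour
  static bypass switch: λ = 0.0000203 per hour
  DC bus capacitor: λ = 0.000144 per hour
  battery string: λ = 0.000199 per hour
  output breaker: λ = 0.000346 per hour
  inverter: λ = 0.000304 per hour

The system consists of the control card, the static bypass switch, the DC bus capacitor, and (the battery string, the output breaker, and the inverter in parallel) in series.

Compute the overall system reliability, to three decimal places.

R(control card) = exp(−0.000413 × 500) = 0.81343
R(static bypass switch) = exp(−0.0000203 × 500) = 0.98990
R(DC bus capacitor) = exp(−0.000144 × 500) = 0.93053
R(battery string) = exp(−0.000199 × 500) = 0.90529
R(output breaker) = exp(−0.000346 × 500) = 0.84114
R(inverter) = exp(−0.000304 × 500) = 0.85899
Parallel (battery string, output breaker, and inverter): 1 − (1 − 0.90529)(1 − 0.84114)(1 − 0.85899) = 0.99788
Series (control card, static bypass switch, DC bus capacitor, and [0.99788]): 0.81343 × 0.98990 × 0.93053 × 0.99788 = 0.748

0.748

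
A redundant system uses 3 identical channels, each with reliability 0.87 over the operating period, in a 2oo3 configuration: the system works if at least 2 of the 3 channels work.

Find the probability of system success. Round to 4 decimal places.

0.9537

R = Σ_{i=2}^{3} C(3,i) p^i (1−p)^{3−i} with p = 0.87
C(3,2)·0.87^2·0.13^1 = 0.295191
C(3,3)·0.87^3·0.13^0 = 0.658503
Sum = 0.9537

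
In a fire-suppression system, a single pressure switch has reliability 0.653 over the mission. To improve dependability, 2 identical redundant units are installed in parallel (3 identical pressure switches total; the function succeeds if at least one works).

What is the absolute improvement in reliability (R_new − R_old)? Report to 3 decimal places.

0.305

R_before = 0.653
R_after = 1 − (1 − 0.653)^3 = 0.958
ΔR = 0.958 − 0.653 = 0.305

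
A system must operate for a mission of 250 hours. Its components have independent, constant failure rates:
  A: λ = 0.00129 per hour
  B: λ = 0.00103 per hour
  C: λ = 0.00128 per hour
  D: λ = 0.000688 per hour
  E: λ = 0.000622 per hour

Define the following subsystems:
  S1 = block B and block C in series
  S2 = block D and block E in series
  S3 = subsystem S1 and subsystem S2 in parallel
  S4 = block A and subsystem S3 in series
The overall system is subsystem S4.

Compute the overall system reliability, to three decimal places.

R(A) = exp(−0.00129 × 250) = 0.72434
R(B) = exp(−0.00103 × 250) = 0.77298
R(C) = exp(−0.00128 × 250) = 0.72615
R(D) = exp(−0.000688 × 250) = 0.84198
R(E) = exp(−0.000622 × 250) = 0.85599
Series (B and C): 0.77298 × 0.72615 = 0.56130
Series (D and E): 0.84198 × 0.85599 = 0.72073
Parallel ([0.56130] and [0.72073]): 1 − (1 − 0.56130)(1 − 0.72073) = 0.87748
Series (A and [0.87748]): 0.72434 × 0.87748 = 0.636

0.636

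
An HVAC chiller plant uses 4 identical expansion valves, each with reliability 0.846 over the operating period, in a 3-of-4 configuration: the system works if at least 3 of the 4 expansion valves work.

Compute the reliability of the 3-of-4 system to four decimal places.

0.8852

R = Σ_{i=3}^{4} C(4,i) p^i (1−p)^{4−i} with p = 0.846
C(4,3)·0.846^3·0.154^1 = 0.372985
C(4,4)·0.846^4·0.154^0 = 0.512249
Sum = 0.8852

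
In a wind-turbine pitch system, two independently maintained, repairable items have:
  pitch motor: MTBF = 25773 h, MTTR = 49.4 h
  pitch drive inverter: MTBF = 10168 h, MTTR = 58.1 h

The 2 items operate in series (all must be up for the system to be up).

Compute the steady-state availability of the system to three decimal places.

A(pitch motor) = MTBF/(MTBF+MTTR) = 25773/(25773+49.4) = 0.998087
A(pitch drive inverter) = MTBF/(MTBF+MTTR) = 10168/(10168+58.1) = 0.994318
Series availability: 0.998087 × 0.994318 = 0.992

0.992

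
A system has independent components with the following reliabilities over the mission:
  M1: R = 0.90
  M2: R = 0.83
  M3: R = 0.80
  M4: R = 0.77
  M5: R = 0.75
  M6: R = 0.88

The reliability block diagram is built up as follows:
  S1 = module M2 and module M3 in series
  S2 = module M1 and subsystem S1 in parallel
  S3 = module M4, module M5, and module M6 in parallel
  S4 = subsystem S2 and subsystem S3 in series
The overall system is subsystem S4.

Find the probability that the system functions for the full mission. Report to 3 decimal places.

0.960

Series (M2 and M3): 0.83000 × 0.80000 = 0.66400
Parallel (M1 and [0.66400]): 1 − (1 − 0.90000)(1 − 0.66400) = 0.96640
Parallel (M4, M5, and M6): 1 − (1 − 0.77000)(1 − 0.75000)(1 − 0.88000) = 0.99310
Series ([0.96640] and [0.99310]): 0.96640 × 0.99310 = 0.960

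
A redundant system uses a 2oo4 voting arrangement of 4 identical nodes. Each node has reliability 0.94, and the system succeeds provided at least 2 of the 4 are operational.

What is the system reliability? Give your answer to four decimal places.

0.9992

R = Σ_{i=2}^{4} C(4,i) p^i (1−p)^{4−i} with p = 0.94
C(4,2)·0.94^2·0.06^2 = 0.019086
C(4,3)·0.94^3·0.06^1 = 0.199340
C(4,4)·0.94^4·0.06^0 = 0.780749
Sum = 0.9992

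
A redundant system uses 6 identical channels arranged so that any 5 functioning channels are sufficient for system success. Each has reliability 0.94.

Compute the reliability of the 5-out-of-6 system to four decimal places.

0.9541

R = Σ_{i=5}^{6} C(6,i) p^i (1−p)^{6−i} with p = 0.94
C(6,5)·0.94^5·0.06^1 = 0.264205
C(6,6)·0.94^6·0.06^0 = 0.689870
Sum = 0.9541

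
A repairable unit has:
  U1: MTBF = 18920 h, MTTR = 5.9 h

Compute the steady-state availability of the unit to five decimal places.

0.99969

A(U1) = MTBF/(MTBF+MTTR) = 18920/(18920+5.9) = 0.99969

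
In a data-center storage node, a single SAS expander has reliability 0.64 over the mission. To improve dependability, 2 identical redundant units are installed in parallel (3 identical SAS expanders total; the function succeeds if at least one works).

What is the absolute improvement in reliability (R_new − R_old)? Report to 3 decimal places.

0.313

R_before = 0.64
R_after = 1 − (1 − 0.64)^3 = 0.953
ΔR = 0.953 − 0.64 = 0.313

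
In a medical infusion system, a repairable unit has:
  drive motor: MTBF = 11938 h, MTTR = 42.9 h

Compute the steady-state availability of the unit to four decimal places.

A(drive motor) = MTBF/(MTBF+MTTR) = 11938/(11938+42.9) = 0.9964

0.9964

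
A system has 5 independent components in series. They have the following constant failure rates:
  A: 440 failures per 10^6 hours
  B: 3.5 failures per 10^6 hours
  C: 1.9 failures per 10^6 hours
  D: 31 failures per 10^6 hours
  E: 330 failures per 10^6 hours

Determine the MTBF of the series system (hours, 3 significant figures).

1240

Series of exponential components: λ_sys = Σ λ_i
λ_sys = 0.00044 + 0.0000035 + 0.0000019 + 0.000031 + 0.00033 = 8.0640e-04 /h
MTBF = 1 / λ_sys = 1240 h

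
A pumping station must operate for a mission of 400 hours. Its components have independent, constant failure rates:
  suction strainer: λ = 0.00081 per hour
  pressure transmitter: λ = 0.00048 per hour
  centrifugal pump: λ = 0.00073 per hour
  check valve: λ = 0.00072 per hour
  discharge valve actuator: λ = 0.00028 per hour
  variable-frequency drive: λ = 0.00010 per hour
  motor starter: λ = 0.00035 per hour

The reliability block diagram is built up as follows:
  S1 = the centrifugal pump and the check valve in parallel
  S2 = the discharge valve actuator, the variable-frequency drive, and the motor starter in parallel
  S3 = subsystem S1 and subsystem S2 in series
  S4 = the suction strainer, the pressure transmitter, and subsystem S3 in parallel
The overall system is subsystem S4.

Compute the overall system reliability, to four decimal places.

R(suction strainer) = exp(−0.00081 × 400) = 0.723250
R(pressure transmitter) = exp(−0.00048 × 400) = 0.825307
R(centrifugal pump) = exp(−0.00073 × 400) = 0.746769
R(check valve) = exp(−0.00072 × 400) = 0.749762
R(discharge valve actuator) = exp(−0.00028 × 400) = 0.894044
R(variable-frequency drive) = exp(−0.00010 × 400) = 0.960789
R(motor starter) = exp(−0.00035 × 400) = 0.869358
Parallel (centrifugal pump and check valve): 1 − (1 − 0.746769)(1 − 0.749762) = 0.936632
Parallel (discharge valve actuator, variable-frequency drive, and motor starter): 1 − (1 − 0.894044)(1 − 0.960789)(1 − 0.869358) = 0.999457
Series ([0.936632] and [0.999457]): 0.936632 × 0.999457 = 0.936123
Parallel (suction strainer, pressure transmitter, and [0.936123]): 1 − (1 − 0.723250)(1 − 0.825307)(1 − 0.936123) = 0.9969

0.9969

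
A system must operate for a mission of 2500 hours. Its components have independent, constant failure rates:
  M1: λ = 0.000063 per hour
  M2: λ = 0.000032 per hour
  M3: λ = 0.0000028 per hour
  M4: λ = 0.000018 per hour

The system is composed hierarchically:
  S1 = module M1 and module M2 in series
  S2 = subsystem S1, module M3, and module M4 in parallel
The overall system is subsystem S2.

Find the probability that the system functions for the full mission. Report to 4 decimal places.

R(M1) = exp(−0.000063 × 2500) = 0.854277
R(M2) = exp(−0.000032 × 2500) = 0.923116
R(M3) = exp(−0.0000028 × 2500) = 0.993024
R(M4) = exp(−0.000018 × 2500) = 0.955997
Series (M1 and M2): 0.854277 × 0.923116 = 0.788597
Parallel ([0.788597], M3, and M4): 1 − (1 − 0.788597)(1 − 0.993024)(1 − 0.955997) = 0.9999

0.9999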